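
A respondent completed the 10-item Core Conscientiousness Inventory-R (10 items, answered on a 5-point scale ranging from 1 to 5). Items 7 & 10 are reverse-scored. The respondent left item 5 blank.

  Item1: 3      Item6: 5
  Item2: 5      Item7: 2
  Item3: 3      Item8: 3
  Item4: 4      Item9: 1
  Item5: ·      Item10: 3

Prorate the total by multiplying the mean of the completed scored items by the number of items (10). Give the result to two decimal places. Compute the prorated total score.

Reverse-coded (reversed = (1+5) − raw = 6 − raw):
  item 7: 6 − 2 = 4
  item 10: 6 − 3 = 3
Completed scored items (9 of 10): 3, 5, 3, 4, 5, 4, 3, 1, 3; sum = 31.
Person mean = 31 / 9 ≈ 3.4444
Prorated total = (31 / 9) × 10 = 34.44 (to 2 dp)

34.44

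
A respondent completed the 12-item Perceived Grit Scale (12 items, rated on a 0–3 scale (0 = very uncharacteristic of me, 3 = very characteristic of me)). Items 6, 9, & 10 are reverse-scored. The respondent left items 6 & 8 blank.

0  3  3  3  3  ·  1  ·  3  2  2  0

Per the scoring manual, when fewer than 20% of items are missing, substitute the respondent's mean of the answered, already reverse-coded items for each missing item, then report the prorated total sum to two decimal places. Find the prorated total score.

19.20

Reverse-coded (reversed = (0+3) − raw = 3 − raw):
  item 9: 3 − 3 = 0
  item 10: 3 − 2 = 1
Completed scored items (10 of 12): 0, 3, 3, 3, 3, 1, 0, 1, 2, 0; sum = 16.
Person mean = 16 / 10 ≈ 1.6000
Prorated total = (16 / 10) × 12 = 19.20 (to 2 dp)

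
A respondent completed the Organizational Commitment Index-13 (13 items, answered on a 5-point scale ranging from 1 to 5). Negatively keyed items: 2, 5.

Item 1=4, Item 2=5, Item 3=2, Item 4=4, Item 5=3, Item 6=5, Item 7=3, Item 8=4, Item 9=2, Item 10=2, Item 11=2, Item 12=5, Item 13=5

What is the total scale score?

Apply reverse scoring (reversed = (1+5) − raw = 6 − raw):
  item 2: 6 − 5 = 1
  item 5: 6 − 3 = 3
Scored responses: 4, 1, 2, 4, 3, 5, 3, 4, 2, 2, 2, 5, 5
Total = 4 + 1 + 2 + 4 + 3 + 5 + 3 + 4 + 2 + 2 + 2 + 5 + 5 = 42

42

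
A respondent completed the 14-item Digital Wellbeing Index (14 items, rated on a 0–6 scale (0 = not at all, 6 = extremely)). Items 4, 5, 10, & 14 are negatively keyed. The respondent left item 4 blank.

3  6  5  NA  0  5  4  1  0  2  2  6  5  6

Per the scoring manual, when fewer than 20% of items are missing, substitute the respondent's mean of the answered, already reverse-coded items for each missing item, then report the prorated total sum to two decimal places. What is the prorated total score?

50.62

Reverse-coded (reverse-coded value = 6 − response):
  item 5: 6 − 0 = 6
  item 10: 6 − 2 = 4
  item 14: 6 − 6 = 0
Completed scored items (13 of 14): 3, 6, 5, 6, 5, 4, 1, 0, 4, 2, 6, 5, 0; sum = 47.
Person mean = 47 / 13 ≈ 3.6154
Prorated total = (47 / 13) × 14 = 50.62 (to 2 dp)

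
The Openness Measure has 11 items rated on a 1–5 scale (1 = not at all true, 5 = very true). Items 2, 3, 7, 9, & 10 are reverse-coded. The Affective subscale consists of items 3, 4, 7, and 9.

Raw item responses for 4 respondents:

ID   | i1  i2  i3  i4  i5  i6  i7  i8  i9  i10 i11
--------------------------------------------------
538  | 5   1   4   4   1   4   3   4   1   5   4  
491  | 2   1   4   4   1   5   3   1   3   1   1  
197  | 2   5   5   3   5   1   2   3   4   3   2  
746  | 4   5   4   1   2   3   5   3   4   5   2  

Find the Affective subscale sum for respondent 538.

Respondent 538 raw: 5, 1, 4, 4, 1, 4, 3, 4, 1, 5, 4.
Affective items: 3, 4, 7, 9.
Reverse-coded (on a 1–5 scale, reversed = 6 − raw):
  item 3: 6 − 4 = 2
  item 4: 4
  item 7: 6 − 3 = 3
  item 9: 6 − 1 = 5
Sum = 2 + 4 + 3 + 5 = 14

14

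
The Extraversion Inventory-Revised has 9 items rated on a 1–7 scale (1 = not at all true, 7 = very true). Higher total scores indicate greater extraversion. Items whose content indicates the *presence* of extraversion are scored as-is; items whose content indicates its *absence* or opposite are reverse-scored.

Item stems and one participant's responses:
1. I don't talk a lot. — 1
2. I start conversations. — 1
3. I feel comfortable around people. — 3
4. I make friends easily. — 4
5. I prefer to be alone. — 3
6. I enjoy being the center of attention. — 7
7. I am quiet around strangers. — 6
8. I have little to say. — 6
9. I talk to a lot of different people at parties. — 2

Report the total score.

33

Items 1, 5, 7, 8 describe the absence/opposite of extraversion → reverse-score.
reversed = (1+7) − raw = 8 − raw.
  item 1: 8 − 1 = 7
  item 2: 1
  item 3: 3
  item 4: 4
  item 5: 8 − 3 = 5
  item 6: 7
  item 7: 8 − 6 = 2
  item 8: 8 − 6 = 2
  item 9: 2
Total = 7 + 1 + 3 + 4 + 5 + 7 + 2 + 2 + 2 = 33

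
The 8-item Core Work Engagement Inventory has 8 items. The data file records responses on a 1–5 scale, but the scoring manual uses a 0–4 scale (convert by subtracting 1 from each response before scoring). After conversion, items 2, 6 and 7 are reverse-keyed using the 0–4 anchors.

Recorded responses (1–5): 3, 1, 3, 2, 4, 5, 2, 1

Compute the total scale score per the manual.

15

Convert to 0–4: 2, 0, 2, 1, 3, 4, 1, 0
Reverse-coded (reversed = (0+4) − raw = 4 − raw):
  item 2: 4 − 0 = 4
  item 6: 4 − 4 = 0
  item 7: 4 − 1 = 3
Scored: 2, 4, 2, 1, 3, 0, 3, 0
Total = 15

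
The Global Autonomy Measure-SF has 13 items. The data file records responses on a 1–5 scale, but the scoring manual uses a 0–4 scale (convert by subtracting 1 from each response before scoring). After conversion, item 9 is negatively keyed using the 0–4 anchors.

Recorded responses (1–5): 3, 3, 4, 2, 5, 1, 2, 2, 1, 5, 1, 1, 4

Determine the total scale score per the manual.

25

Convert to 0–4: 2, 2, 3, 1, 4, 0, 1, 1, 0, 4, 0, 0, 3
Reverse-coded (reverse-coded value = 4 − response):
  item 9: 4 − 0 = 4
Scored: 2, 2, 3, 1, 4, 0, 1, 1, 4, 4, 0, 0, 3
Total = 25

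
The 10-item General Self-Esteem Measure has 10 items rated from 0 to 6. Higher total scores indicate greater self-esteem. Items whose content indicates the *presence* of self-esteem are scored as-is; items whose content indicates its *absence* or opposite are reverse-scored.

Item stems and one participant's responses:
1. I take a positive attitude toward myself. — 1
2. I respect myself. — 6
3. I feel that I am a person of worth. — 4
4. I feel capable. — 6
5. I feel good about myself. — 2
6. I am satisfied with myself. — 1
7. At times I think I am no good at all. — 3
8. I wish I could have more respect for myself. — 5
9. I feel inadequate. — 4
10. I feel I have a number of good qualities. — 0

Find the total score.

Items 7, 8, 9 describe the absence/opposite of self-esteem → reverse-score.
reverse-coded value = 6 − response.
  item 1: 1
  item 2: 6
  item 3: 4
  item 4: 6
  item 5: 2
  item 6: 1
  item 7: 6 − 3 = 3
  item 8: 6 − 5 = 1
  item 9: 6 − 4 = 2
  item 10: 0
Total = 1 + 6 + 4 + 6 + 2 + 1 + 3 + 1 + 2 + 0 = 26

26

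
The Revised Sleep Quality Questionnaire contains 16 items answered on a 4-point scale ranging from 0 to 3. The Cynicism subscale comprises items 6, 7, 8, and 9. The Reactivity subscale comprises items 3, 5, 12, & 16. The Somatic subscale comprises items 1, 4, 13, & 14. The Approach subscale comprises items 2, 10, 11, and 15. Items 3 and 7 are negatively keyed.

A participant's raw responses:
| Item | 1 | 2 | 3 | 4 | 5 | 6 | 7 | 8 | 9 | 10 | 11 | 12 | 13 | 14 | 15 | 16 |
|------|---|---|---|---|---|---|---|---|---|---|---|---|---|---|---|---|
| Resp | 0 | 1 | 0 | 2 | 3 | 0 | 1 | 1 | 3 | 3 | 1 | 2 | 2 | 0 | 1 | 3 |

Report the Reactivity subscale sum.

11

Reactivity items: 3, 5, 12, 16.
Of these, item 3 is negatively keyed; on a 0–3 scale, reversed = 3 − raw.
  item 3: 3 − 0 = 3
  item 5: 3
  item 12: 2
  item 16: 3
Sum = 3 + 3 + 2 + 3 = 11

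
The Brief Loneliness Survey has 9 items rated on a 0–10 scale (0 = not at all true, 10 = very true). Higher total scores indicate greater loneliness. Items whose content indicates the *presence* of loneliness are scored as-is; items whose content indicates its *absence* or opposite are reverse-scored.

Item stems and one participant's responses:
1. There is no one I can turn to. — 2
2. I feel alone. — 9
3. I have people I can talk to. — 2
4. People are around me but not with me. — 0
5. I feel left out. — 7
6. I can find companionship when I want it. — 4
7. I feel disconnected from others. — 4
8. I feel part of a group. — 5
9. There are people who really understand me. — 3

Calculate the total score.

Items 3, 6, 8, 9 describe the absence/opposite of loneliness → reverse-score.
reverse-coded value = 10 − response.
  item 1: 2
  item 2: 9
  item 3: 10 − 2 = 8
  item 4: 0
  item 5: 7
  item 6: 10 − 4 = 6
  item 7: 4
  item 8: 10 − 5 = 5
  item 9: 10 − 3 = 7
Total = 2 + 9 + 8 + 0 + 7 + 6 + 4 + 5 + 7 = 48

48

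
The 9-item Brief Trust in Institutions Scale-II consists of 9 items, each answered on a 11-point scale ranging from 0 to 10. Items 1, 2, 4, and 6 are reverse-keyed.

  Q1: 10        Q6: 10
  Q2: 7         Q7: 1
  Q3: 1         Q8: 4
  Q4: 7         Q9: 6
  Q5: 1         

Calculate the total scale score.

Raw sum = 47. Reverse-keyed items: 1, 2, 4, 6; their raw sum = 34.
Each reversal replaces raw with 10 − raw, changing the total by 10 − 2·raw per item.
Total = 47 + 4·10 − 2·34 = 47 + 40 − 68 = 19

19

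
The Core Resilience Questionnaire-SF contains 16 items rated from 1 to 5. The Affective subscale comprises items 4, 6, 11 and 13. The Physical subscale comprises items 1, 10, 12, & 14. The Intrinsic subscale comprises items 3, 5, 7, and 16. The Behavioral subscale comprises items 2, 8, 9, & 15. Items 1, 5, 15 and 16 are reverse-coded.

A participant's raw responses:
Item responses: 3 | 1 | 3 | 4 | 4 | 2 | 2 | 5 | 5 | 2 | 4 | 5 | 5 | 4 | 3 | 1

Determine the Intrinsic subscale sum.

Intrinsic items: 3, 5, 7, 16.
Of these, items 5 and 16 are reverse-coded; on a 1–5 scale, reversed = 6 − raw.
  item 3: 3
  item 5: 6 − 4 = 2
  item 7: 2
  item 16: 6 − 1 = 5
Sum = 3 + 2 + 2 + 5 = 12

12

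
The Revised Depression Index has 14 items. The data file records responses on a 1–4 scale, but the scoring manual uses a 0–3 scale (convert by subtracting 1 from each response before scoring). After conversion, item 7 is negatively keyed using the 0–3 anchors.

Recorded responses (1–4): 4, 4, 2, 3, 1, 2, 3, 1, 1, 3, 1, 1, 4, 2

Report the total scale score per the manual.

17

Convert to 0–3: 3, 3, 1, 2, 0, 1, 2, 0, 0, 2, 0, 0, 3, 1
Reverse-coded (reversed = (0+3) − raw = 3 − raw):
  item 7: 3 − 2 = 1
Scored: 3, 3, 1, 2, 0, 1, 1, 0, 0, 2, 0, 0, 3, 1
Total = 17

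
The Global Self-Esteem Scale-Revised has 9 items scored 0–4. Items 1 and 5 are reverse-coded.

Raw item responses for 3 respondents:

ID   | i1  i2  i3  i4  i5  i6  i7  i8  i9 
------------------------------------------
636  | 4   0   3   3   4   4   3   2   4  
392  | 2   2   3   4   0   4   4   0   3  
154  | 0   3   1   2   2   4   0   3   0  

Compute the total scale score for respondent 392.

Respondent 392 raw: 2, 2, 3, 4, 0, 4, 4, 0, 3.
Reverse-coded (reversed = (0+4) − raw = 4 − raw):
  item 1: 4 − 2 = 2
  item 2: 2
  item 3: 3
  item 4: 4
  item 5: 4 − 0 = 4
  item 6: 4
  item 7: 4
  item 8: 0
  item 9: 3
Sum = 2 + 2 + 3 + 4 + 4 + 4 + 4 + 0 + 3 = 26

26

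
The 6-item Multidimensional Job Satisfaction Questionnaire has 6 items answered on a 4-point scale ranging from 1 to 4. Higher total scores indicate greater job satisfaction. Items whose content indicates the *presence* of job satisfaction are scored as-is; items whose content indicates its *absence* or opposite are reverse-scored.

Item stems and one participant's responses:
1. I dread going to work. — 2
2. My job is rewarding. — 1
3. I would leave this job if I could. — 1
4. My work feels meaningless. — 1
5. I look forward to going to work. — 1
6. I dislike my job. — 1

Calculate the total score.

Items 1, 3, 4, 6 describe the absence/opposite of job satisfaction → reverse-score.
reversed = (1+4) − raw = 5 − raw.
  item 1: 5 − 2 = 3
  item 2: 1
  item 3: 5 − 1 = 4
  item 4: 5 − 1 = 4
  item 5: 1
  item 6: 5 − 1 = 4
Total = 3 + 1 + 4 + 4 + 1 + 4 = 17

17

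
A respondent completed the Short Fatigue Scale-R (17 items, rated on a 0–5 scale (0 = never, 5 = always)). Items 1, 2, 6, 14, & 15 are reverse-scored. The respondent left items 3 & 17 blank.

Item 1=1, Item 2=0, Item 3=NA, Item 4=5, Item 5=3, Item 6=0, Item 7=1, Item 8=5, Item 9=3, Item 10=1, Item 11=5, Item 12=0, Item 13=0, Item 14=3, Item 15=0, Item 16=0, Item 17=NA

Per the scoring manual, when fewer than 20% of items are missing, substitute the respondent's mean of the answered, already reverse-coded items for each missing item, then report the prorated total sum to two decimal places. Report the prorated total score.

49.87

Reverse-coded (reverse-coded value = 5 − response):
  item 1: 5 − 1 = 4
  item 2: 5 − 0 = 5
  item 6: 5 − 0 = 5
  item 14: 5 − 3 = 2
  item 15: 5 − 0 = 5
Completed scored items (15 of 17): 4, 5, 5, 3, 5, 1, 5, 3, 1, 5, 0, 0, 2, 5, 0; sum = 44.
Person mean = 44 / 15 ≈ 2.9333
Prorated total = (44 / 15) × 17 = 49.87 (to 2 dp)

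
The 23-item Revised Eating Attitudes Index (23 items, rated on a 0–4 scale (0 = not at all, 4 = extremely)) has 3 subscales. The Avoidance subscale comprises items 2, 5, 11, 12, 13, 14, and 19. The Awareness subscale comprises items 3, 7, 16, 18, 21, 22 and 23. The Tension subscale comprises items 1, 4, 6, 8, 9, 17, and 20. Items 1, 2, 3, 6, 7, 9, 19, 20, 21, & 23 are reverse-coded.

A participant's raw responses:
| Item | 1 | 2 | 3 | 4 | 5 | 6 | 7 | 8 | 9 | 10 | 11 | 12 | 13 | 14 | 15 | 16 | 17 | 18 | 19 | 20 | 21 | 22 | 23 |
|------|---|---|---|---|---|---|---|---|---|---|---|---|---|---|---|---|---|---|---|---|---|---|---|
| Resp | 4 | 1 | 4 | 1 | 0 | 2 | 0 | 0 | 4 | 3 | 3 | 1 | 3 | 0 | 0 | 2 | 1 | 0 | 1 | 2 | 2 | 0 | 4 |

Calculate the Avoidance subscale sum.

Avoidance items: 2, 5, 11, 12, 13, 14, 19.
Of these, items 2 and 19 are reverse-coded; reverse-coded value = 4 − response.
  item 2: 4 − 1 = 3
  item 5: 0
  item 11: 3
  item 12: 1
  item 13: 3
  item 14: 0
  item 19: 4 − 1 = 3
Sum = 3 + 0 + 3 + 1 + 3 + 0 + 3 = 13

13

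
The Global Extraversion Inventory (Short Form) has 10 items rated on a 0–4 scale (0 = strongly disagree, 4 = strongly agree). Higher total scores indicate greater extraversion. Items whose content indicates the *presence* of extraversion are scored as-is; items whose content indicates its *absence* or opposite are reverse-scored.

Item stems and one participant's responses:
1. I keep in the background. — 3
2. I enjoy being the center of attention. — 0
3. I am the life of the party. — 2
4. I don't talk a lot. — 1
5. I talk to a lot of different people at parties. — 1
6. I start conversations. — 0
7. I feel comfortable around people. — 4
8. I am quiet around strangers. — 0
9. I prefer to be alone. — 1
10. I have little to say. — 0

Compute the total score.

Items 1, 4, 8, 9, 10 describe the absence/opposite of extraversion → reverse-score.
reversed = (0+4) − raw = 4 − raw.
  item 1: 4 − 3 = 1
  item 2: 0
  item 3: 2
  item 4: 4 − 1 = 3
  item 5: 1
  item 6: 0
  item 7: 4
  item 8: 4 − 0 = 4
  item 9: 4 − 1 = 3
  item 10: 4 − 0 = 4
Total = 1 + 0 + 2 + 3 + 1 + 0 + 4 + 4 + 3 + 4 = 22

22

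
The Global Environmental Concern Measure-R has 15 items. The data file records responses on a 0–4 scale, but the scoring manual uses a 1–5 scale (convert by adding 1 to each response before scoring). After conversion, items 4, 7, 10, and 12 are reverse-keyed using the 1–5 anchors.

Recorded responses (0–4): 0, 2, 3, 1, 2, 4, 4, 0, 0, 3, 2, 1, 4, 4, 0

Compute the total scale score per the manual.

43

Convert to 1–5: 1, 3, 4, 2, 3, 5, 5, 1, 1, 4, 3, 2, 5, 5, 1
Reverse-coded (reversed = (1+5) − raw = 6 − raw):
  item 4: 6 − 2 = 4
  item 7: 6 − 5 = 1
  item 10: 6 − 4 = 2
  item 12: 6 − 2 = 4
Scored: 1, 3, 4, 4, 3, 5, 1, 1, 1, 2, 3, 4, 5, 5, 1
Total = 43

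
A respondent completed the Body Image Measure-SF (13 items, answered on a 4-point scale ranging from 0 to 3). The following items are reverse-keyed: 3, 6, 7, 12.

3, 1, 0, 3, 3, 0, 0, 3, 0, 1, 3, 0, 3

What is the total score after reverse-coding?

32

Raw sum = 20. Reverse-keyed items: 3, 6, 7, 12; their raw sum = 0.
Each reversal replaces raw with 3 − raw, changing the total by 3 − 2·raw per item.
Total = 20 + 4·3 − 2·0 = 20 + 12 − 0 = 32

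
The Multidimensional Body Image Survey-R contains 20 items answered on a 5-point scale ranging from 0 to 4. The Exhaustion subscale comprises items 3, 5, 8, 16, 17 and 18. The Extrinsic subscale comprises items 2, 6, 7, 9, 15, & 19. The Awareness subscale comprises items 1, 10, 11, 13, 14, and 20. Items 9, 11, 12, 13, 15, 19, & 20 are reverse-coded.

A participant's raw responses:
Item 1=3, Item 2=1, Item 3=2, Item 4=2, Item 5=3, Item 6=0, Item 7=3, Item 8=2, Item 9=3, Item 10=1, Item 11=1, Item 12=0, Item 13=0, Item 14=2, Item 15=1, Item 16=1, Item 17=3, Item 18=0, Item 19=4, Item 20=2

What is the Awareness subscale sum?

Awareness items: 1, 10, 11, 13, 14, 20.
Of these, items 11, 13, and 20 are reverse-coded; reverse-coded value = 4 − response.
  item 1: 3
  item 10: 1
  item 11: 4 − 1 = 3
  item 13: 4 − 0 = 4
  item 14: 2
  item 20: 4 − 2 = 2
Sum = 3 + 1 + 3 + 4 + 2 + 2 = 15

15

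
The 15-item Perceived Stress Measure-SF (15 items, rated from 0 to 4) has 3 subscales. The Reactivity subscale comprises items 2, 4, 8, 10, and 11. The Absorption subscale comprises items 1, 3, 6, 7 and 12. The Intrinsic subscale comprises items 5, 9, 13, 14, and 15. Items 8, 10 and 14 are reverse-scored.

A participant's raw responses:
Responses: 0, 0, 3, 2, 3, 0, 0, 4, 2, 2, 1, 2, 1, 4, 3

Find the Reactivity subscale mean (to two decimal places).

1.00

Reactivity items: 2, 4, 8, 10, 11.
Of these, items 8 & 10 are reverse-scored; reversed = (0+4) − raw = 4 − raw.
  item 2: 0
  item 4: 2
  item 8: 4 − 4 = 0
  item 10: 4 − 2 = 2
  item 11: 1
Sum = 0 + 2 + 0 + 2 + 1 = 5
Mean = 5 / 5 = 1.00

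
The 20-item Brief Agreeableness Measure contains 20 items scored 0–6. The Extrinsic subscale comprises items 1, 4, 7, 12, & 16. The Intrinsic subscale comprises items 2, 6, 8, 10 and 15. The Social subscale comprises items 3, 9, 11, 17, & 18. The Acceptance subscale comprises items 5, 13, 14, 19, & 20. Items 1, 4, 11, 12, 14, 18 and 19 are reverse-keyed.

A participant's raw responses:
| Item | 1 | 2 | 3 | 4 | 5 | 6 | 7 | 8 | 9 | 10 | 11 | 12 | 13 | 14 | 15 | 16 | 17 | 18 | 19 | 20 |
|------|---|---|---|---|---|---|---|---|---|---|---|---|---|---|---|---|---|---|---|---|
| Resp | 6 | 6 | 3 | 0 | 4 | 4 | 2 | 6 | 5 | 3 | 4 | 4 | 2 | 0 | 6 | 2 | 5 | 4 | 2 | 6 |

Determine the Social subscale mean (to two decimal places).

3.40

Social items: 3, 9, 11, 17, 18.
Of these, items 11 and 18 are reverse-keyed; reverse-coded value = 6 − response.
  item 3: 3
  item 9: 5
  item 11: 6 − 4 = 2
  item 17: 5
  item 18: 6 − 4 = 2
Sum = 3 + 5 + 2 + 5 + 2 = 17
Mean = 17 / 5 = 3.40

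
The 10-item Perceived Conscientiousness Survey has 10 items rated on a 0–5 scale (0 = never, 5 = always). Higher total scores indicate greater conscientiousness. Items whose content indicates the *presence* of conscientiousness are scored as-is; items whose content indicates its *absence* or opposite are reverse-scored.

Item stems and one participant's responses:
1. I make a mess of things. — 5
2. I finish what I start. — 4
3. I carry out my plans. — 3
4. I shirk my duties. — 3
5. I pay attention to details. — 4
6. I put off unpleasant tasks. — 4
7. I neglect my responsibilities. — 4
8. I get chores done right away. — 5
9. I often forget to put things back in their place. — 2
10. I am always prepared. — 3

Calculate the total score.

Items 1, 4, 6, 7, 9 describe the absence/opposite of conscientiousness → reverse-score.
on a 0–5 scale, reversed = 5 − raw.
  item 1: 5 − 5 = 0
  item 2: 4
  item 3: 3
  item 4: 5 − 3 = 2
  item 5: 4
  item 6: 5 − 4 = 1
  item 7: 5 − 4 = 1
  item 8: 5
  item 9: 5 − 2 = 3
  item 10: 3
Total = 0 + 4 + 3 + 2 + 4 + 1 + 1 + 5 + 3 + 3 = 26

26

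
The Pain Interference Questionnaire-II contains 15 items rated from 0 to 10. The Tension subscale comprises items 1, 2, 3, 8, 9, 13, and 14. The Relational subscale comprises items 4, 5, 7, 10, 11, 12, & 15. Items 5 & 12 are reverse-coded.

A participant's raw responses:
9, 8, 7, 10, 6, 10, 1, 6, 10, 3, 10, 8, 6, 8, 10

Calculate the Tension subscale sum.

54

Tension items: 1, 2, 3, 8, 9, 13, 14.
  item 1: 9
  item 2: 8
  item 3: 7
  item 8: 6
  item 9: 10
  item 13: 6
  item 14: 8
Sum = 9 + 8 + 7 + 6 + 10 + 6 + 8 = 54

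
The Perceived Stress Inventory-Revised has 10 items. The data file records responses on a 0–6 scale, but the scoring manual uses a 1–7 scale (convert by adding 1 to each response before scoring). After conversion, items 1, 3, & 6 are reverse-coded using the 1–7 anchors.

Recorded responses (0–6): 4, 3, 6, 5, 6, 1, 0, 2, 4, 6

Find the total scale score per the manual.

43

Convert to 1–7: 5, 4, 7, 6, 7, 2, 1, 3, 5, 7
Reverse-coded (reverse-coded value = 8 − response):
  item 1: 8 − 5 = 3
  item 3: 8 − 7 = 1
  item 6: 8 − 2 = 6
Scored: 3, 4, 1, 6, 7, 6, 1, 3, 5, 7
Total = 43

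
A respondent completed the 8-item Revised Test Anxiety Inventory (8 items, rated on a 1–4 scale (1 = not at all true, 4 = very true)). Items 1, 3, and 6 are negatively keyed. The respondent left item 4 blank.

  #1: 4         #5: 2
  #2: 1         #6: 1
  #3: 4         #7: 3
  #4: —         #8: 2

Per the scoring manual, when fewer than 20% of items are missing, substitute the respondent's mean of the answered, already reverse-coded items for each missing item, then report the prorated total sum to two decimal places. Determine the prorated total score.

16.00

Reverse-coded (reversed = (1+4) − raw = 5 − raw):
  item 1: 5 − 4 = 1
  item 3: 5 − 4 = 1
  item 6: 5 − 1 = 4
Completed scored items (7 of 8): 1, 1, 1, 2, 4, 3, 2; sum = 14.
Person mean = 14 / 7 ≈ 2.0000
Prorated total = (14 / 7) × 8 = 16.00 (to 2 dp)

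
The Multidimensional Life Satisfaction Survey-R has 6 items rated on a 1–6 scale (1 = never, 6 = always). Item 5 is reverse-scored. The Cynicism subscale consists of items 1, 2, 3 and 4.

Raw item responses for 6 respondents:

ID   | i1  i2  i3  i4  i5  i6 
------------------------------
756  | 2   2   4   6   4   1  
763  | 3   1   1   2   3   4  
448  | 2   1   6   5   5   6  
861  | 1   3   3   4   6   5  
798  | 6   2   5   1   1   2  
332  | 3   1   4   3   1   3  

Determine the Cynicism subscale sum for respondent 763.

7

Respondent 763 raw: 3, 1, 1, 2, 3, 4.
Cynicism items: 1, 2, 3, 4.
Reverse-coded (reversed = (1+6) − raw = 7 − raw):
  item 1: 3
  item 2: 1
  item 3: 1
  item 4: 2
Sum = 3 + 1 + 1 + 2 = 7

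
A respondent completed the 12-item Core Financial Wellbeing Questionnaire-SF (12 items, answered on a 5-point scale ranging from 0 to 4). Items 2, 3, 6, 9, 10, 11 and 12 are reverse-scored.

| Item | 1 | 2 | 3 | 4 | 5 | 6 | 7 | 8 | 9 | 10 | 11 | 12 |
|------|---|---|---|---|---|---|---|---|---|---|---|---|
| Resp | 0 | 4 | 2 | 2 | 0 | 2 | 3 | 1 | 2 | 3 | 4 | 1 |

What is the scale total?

Raw sum = 24. Reverse-scored items: 2, 3, 6, 9, 10, 11, 12; their raw sum = 18.
Each reversal replaces raw with 4 − raw, changing the total by 4 − 2·raw per item.
Total = 24 + 7·4 − 2·18 = 24 + 28 − 36 = 16

16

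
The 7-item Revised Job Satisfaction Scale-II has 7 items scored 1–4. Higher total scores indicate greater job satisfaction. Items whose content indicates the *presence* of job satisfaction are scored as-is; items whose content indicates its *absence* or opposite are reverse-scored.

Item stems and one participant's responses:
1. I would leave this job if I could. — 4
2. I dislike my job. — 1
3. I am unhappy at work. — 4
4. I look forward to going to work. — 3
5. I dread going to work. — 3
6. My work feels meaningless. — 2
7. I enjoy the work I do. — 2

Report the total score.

Items 1, 2, 3, 5, 6 describe the absence/opposite of job satisfaction → reverse-score.
reversed = (1+4) − raw = 5 − raw.
  item 1: 5 − 4 = 1
  item 2: 5 − 1 = 4
  item 3: 5 − 4 = 1
  item 4: 3
  item 5: 5 − 3 = 2
  item 6: 5 − 2 = 3
  item 7: 2
Total = 1 + 4 + 1 + 3 + 2 + 3 + 2 = 16

16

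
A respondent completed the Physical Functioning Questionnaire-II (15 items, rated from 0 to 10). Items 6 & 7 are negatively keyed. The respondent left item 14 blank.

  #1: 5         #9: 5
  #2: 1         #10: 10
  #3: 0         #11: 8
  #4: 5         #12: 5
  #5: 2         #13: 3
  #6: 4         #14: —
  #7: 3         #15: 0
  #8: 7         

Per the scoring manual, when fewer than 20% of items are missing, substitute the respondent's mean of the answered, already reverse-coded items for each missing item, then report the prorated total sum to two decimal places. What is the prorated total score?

68.57

Reverse-coded (reverse-coded value = 10 − response):
  item 6: 10 − 4 = 6
  item 7: 10 − 3 = 7
Completed scored items (14 of 15): 5, 1, 0, 5, 2, 6, 7, 7, 5, 10, 8, 5, 3, 0; sum = 64.
Person mean = 64 / 14 ≈ 4.5714
Prorated total = (64 / 14) × 15 = 68.57 (to 2 dp)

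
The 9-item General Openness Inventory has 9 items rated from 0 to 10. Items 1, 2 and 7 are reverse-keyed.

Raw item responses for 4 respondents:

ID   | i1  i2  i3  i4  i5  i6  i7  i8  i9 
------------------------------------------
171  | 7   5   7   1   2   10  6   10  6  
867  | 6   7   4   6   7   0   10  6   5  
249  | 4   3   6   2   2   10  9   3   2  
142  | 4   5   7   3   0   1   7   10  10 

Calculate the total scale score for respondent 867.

Respondent 867 raw: 6, 7, 4, 6, 7, 0, 10, 6, 5.
Reverse-coded (on a 0–10 scale, reversed = 10 − raw):
  item 1: 10 − 6 = 4
  item 2: 10 − 7 = 3
  item 3: 4
  item 4: 6
  item 5: 7
  item 6: 0
  item 7: 10 − 10 = 0
  item 8: 6
  item 9: 5
Sum = 4 + 3 + 4 + 6 + 7 + 0 + 0 + 6 + 5 = 35

35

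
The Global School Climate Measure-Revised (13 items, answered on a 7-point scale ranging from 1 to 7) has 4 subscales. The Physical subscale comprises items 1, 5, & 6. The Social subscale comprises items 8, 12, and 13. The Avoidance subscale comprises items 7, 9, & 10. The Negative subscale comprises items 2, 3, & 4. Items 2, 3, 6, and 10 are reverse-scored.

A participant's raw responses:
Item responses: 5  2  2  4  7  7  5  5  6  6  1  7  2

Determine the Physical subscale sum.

13

Physical items: 1, 5, 6.
Of these, item 6 is reverse-scored; reversed = (1+7) − raw = 8 − raw.
  item 1: 5
  item 5: 7
  item 6: 8 − 7 = 1
Sum = 5 + 7 + 1 = 13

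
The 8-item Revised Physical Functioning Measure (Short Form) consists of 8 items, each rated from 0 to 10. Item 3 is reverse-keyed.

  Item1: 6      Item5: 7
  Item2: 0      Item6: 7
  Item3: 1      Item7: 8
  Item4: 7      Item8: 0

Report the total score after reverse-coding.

Raw sum = 36. Reverse-keyed items: 3; their raw sum = 1.
Each reversal replaces raw with 10 − raw, changing the total by 10 − 2·raw per item.
Total = 36 + 1·10 − 2·1 = 36 + 10 − 2 = 44

44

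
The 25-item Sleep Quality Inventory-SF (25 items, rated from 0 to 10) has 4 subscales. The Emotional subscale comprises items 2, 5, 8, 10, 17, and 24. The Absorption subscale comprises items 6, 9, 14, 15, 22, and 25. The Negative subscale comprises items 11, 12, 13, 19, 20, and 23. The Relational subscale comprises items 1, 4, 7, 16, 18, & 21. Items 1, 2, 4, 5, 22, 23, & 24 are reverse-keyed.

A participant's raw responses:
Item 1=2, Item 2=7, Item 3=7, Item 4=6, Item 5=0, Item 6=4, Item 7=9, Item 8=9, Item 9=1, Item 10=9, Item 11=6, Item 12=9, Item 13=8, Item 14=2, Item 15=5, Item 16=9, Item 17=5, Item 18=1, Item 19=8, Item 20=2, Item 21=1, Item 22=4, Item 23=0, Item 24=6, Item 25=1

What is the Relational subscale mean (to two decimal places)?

Relational items: 1, 4, 7, 16, 18, 21.
Of these, items 1 and 4 are reverse-keyed; on a 0–10 scale, reversed = 10 − raw.
  item 1: 10 − 2 = 8
  item 4: 10 − 6 = 4
  item 7: 9
  item 16: 9
  item 18: 1
  item 21: 1
Sum = 8 + 4 + 9 + 9 + 1 + 1 = 32
Mean = 32 / 6 = 5.33

5.33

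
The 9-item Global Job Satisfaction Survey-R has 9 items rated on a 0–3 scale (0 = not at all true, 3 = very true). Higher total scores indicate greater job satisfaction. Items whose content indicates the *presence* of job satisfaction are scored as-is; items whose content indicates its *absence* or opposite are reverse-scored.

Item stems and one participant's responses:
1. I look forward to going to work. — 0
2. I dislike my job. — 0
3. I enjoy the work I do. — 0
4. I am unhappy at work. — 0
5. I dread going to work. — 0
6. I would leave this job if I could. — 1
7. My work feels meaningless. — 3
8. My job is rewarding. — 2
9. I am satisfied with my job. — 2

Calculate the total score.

Items 2, 4, 5, 6, 7 describe the absence/opposite of job satisfaction → reverse-score.
reverse-coded value = 3 − response.
  item 1: 0
  item 2: 3 − 0 = 3
  item 3: 0
  item 4: 3 − 0 = 3
  item 5: 3 − 0 = 3
  item 6: 3 − 1 = 2
  item 7: 3 − 3 = 0
  item 8: 2
  item 9: 2
Total = 0 + 3 + 0 + 3 + 3 + 2 + 0 + 2 + 2 = 15

15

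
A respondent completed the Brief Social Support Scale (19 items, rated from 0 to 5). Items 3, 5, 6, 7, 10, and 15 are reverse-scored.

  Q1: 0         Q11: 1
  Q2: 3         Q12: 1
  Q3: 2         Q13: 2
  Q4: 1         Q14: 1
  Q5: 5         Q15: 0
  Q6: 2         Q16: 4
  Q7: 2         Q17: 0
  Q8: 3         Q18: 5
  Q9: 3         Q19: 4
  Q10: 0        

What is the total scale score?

47

Apply reverse scoring (reverse-coded value = 5 − response):
  item 3: 5 − 2 = 3
  item 5: 5 − 5 = 0
  item 6: 5 − 2 = 3
  item 7: 5 − 2 = 3
  item 10: 5 − 0 = 5
  item 15: 5 − 0 = 5
After reverse-coding: 0, 3, 3, 1, 0, 3, 3, 3, 3, 5, 1, 1, 2, 1, 5, 4, 0, 5, 4
Total = 0 + 3 + 3 + 1 + 0 + 3 + 3 + 3 + 3 + 5 + 1 + 1 + 2 + 1 + 5 + 4 + 0 + 5 + 4 = 47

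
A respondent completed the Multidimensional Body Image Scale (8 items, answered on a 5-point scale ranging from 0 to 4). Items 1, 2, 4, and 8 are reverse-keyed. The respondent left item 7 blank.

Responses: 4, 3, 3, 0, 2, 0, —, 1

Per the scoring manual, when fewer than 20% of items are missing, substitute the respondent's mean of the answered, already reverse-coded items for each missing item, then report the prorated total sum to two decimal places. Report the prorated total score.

14.86

Reverse-coded (reversed = (0+4) − raw = 4 − raw):
  item 1: 4 − 4 = 0
  item 2: 4 − 3 = 1
  item 4: 4 − 0 = 4
  item 8: 4 − 1 = 3
Completed scored items (7 of 8): 0, 1, 3, 4, 2, 0, 3; sum = 13.
Person mean = 13 / 7 ≈ 1.8571
Prorated total = (13 / 7) × 8 = 14.86 (to 2 dp)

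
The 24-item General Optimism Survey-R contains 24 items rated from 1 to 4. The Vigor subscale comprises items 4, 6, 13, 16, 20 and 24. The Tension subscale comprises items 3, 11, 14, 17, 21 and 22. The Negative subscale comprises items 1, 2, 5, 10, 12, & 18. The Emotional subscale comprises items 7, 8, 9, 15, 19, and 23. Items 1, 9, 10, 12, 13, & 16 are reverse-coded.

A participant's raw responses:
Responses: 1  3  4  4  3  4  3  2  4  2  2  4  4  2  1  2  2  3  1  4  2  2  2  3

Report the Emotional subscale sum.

10

Emotional items: 7, 8, 9, 15, 19, 23.
Of these, item 9 is reverse-coded; reverse-coded value = 5 − response.
  item 7: 3
  item 8: 2
  item 9: 5 − 4 = 1
  item 15: 1
  item 19: 1
  item 23: 2
Sum = 3 + 2 + 1 + 1 + 1 + 2 = 10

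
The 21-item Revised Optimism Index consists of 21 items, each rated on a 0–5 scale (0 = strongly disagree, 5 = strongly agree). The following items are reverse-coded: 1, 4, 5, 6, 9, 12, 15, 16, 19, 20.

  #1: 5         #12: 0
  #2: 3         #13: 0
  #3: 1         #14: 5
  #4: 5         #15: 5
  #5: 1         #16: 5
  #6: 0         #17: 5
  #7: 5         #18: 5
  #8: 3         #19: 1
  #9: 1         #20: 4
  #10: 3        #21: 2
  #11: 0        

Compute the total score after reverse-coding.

55

Raw sum = 59. Reverse-coded items: 1, 4, 5, 6, 9, 12, 15, 16, 19, 20; their raw sum = 27.
Each reversal replaces raw with 5 − raw, changing the total by 5 − 2·raw per item.
Total = 59 + 10·5 − 2·27 = 59 + 50 − 54 = 55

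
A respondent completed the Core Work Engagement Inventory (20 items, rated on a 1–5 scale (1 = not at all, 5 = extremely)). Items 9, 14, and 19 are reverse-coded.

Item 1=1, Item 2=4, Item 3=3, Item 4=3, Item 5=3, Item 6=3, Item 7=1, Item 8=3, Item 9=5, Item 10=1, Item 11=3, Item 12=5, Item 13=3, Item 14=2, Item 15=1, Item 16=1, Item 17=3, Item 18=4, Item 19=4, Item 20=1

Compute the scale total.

Apply reverse scoring (reverse-coded value = 6 − response):
  item 9: 6 − 5 = 1
  item 14: 6 − 2 = 4
  item 19: 6 − 4 = 2
Scored items: 1, 4, 3, 3, 3, 3, 1, 3, 1, 1, 3, 5, 3, 4, 1, 1, 3, 4, 2, 1
Total = 1 + 4 + 3 + 3 + 3 + 3 + 1 + 3 + 1 + 1 + 3 + 5 + 3 + 4 + 1 + 1 + 3 + 4 + 2 + 1 = 50

50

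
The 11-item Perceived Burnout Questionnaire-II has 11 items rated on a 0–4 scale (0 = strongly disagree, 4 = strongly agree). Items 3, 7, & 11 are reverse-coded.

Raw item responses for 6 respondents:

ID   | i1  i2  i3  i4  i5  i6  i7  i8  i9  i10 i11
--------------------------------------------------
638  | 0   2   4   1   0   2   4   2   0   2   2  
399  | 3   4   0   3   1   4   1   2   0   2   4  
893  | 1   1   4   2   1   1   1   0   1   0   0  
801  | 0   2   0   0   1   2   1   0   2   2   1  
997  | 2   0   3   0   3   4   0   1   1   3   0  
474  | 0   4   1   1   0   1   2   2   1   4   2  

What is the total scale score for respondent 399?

Respondent 399 raw: 3, 4, 0, 3, 1, 4, 1, 2, 0, 2, 4.
Reverse-coded (on a 0–4 scale, reversed = 4 − raw):
  item 1: 3
  item 2: 4
  item 3: 4 − 0 = 4
  item 4: 3
  item 5: 1
  item 6: 4
  item 7: 4 − 1 = 3
  item 8: 2
  item 9: 0
  item 10: 2
  item 11: 4 − 4 = 0
Sum = 3 + 4 + 4 + 3 + 1 + 4 + 3 + 2 + 0 + 2 + 0 = 26

26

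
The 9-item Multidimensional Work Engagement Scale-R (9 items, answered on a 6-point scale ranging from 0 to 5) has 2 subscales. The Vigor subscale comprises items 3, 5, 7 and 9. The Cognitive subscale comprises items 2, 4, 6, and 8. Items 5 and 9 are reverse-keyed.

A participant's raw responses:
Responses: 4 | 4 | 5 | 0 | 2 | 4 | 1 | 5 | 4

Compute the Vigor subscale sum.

Vigor items: 3, 5, 7, 9.
Of these, items 5 and 9 are reverse-keyed; reverse-coded value = 5 − response.
  item 3: 5
  item 5: 5 − 2 = 3
  item 7: 1
  item 9: 5 − 4 = 1
Sum = 5 + 3 + 1 + 1 = 10

10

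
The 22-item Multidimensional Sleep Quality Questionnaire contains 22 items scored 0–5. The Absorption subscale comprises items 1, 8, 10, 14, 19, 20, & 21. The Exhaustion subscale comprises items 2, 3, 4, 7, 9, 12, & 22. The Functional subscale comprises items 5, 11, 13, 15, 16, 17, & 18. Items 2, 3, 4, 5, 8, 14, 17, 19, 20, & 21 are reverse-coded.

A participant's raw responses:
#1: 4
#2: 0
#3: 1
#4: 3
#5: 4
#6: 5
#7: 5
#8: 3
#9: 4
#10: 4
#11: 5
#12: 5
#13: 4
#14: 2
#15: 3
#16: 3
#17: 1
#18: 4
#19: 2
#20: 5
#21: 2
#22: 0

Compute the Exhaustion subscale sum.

25

Exhaustion items: 2, 3, 4, 7, 9, 12, 22.
Of these, items 2, 3 and 4 are reverse-coded; reversed = (0+5) − raw = 5 − raw.
  item 2: 5 − 0 = 5
  item 3: 5 − 1 = 4
  item 4: 5 − 3 = 2
  item 7: 5
  item 9: 4
  item 12: 5
  item 22: 0
Sum = 5 + 4 + 2 + 5 + 4 + 5 + 0 = 25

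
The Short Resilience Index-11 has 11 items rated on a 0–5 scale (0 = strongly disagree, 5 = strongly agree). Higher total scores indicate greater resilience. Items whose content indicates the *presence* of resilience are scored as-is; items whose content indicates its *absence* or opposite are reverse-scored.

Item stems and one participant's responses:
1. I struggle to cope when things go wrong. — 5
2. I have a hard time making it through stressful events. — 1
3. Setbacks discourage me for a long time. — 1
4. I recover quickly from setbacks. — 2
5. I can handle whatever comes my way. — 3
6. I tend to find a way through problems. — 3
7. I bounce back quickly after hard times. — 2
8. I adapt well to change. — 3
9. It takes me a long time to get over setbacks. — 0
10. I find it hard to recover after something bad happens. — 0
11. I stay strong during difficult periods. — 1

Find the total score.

Items 1, 2, 3, 9, 10 describe the absence/opposite of resilience → reverse-score.
reverse-coded value = 5 − response.
  item 1: 5 − 5 = 0
  item 2: 5 − 1 = 4
  item 3: 5 − 1 = 4
  item 4: 2
  item 5: 3
  item 6: 3
  item 7: 2
  item 8: 3
  item 9: 5 − 0 = 5
  item 10: 5 − 0 = 5
  item 11: 1
Total = 0 + 4 + 4 + 2 + 3 + 3 + 2 + 3 + 5 + 5 + 1 = 32

32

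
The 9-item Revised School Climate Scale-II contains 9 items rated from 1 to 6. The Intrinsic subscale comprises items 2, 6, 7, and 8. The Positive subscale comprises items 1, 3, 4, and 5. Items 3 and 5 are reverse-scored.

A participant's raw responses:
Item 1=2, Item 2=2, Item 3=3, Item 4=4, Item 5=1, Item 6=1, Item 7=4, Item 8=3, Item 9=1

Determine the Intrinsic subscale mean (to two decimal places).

2.50

Intrinsic items: 2, 6, 7, 8.
  item 2: 2
  item 6: 1
  item 7: 4
  item 8: 3
Sum = 2 + 1 + 4 + 3 = 10
Mean = 10 / 4 = 2.50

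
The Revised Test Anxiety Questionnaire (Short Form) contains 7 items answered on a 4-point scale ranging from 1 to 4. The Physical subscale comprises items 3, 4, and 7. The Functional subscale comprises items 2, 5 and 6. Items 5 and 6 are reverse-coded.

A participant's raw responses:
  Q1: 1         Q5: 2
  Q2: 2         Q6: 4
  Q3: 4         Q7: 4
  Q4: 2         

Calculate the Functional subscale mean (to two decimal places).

2.00

Functional items: 2, 5, 6.
Of these, items 5 & 6 are reverse-coded; reverse-coded value = 5 − response.
  item 2: 2
  item 5: 5 − 2 = 3
  item 6: 5 − 4 = 1
Sum = 2 + 3 + 1 = 6
Mean = 6 / 3 = 2.00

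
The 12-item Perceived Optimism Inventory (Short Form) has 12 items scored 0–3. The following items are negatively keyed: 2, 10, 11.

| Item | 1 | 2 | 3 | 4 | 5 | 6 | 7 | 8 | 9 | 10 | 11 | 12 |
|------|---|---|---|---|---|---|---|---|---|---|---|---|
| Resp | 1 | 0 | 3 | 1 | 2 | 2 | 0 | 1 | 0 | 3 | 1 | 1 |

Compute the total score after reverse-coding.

16

Reverse-coded items (reverse-coded value = 3 − response):
  item 2: 3 − 0 = 3
  item 10: 3 − 3 = 0
  item 11: 3 − 1 = 2
After reverse-coding: 1, 3, 3, 1, 2, 2, 0, 1, 0, 0, 2, 1
Total = 1 + 3 + 3 + 1 + 2 + 2 + 0 + 1 + 0 + 0 + 2 + 1 = 16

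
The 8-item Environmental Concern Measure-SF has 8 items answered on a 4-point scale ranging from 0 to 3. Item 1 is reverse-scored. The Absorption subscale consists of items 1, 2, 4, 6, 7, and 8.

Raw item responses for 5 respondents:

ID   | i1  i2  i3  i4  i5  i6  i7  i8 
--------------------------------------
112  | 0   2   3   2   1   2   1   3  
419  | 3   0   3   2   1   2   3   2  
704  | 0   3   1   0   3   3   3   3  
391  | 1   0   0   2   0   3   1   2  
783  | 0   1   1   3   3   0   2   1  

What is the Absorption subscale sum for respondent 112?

Respondent 112 raw: 0, 2, 3, 2, 1, 2, 1, 3.
Absorption items: 1, 2, 4, 6, 7, 8.
Reverse-coded (reversed = (0+3) − raw = 3 − raw):
  item 1: 3 − 0 = 3
  item 2: 2
  item 4: 2
  item 6: 2
  item 7: 1
  item 8: 3
Sum = 3 + 2 + 2 + 2 + 1 + 3 = 13

13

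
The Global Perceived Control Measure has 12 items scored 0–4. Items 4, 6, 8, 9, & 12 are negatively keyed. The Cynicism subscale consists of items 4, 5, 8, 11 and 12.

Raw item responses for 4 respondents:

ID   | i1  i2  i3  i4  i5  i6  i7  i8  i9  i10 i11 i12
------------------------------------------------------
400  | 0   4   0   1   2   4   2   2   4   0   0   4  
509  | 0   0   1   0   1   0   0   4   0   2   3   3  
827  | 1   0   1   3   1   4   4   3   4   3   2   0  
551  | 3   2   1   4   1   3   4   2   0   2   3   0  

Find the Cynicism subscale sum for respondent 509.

Respondent 509 raw: 0, 0, 1, 0, 1, 0, 0, 4, 0, 2, 3, 3.
Cynicism items: 4, 5, 8, 11, 12.
Reverse-coded (reversed = (0+4) − raw = 4 − raw):
  item 4: 4 − 0 = 4
  item 5: 1
  item 8: 4 − 4 = 0
  item 11: 3
  item 12: 4 − 3 = 1
Sum = 4 + 1 + 0 + 3 + 1 = 9

9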